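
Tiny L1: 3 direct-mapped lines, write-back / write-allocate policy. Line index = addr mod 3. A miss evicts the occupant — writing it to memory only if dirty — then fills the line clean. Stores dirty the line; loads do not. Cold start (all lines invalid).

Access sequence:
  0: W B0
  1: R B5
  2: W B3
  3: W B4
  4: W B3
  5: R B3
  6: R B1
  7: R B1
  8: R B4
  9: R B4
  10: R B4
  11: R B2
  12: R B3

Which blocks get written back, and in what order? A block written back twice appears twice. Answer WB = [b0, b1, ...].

WB = [0, 4]

0: W B0 → L0 miss [D]
1: R B5 → L2 miss [-]
2: W B3 → L0 miss wb→B0 [D]
3: W B4 → L1 miss [D]
4: W B3 → L0 hit [D]
5: R B3 → L0 hit [D]
6: R B1 → L1 miss wb→B4 [-]
7: R B1 → L1 hit [-]
8: R B4 → L1 miss [-]
9: R B4 → L1 hit [-]
10: R B4 → L1 hit [-]
11: R B2 → L2 miss [-]
12: R B3 → L0 hit [D]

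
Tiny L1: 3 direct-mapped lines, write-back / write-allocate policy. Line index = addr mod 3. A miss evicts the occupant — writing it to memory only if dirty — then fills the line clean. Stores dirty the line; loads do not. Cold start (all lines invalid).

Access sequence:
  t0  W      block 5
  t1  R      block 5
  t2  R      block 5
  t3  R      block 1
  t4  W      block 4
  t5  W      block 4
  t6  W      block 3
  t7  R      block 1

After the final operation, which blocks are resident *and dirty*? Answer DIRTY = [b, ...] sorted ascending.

DIRTY = [3, 5]

0: W B5 → L2 miss [D]
1: R B5 → L2 hit [D]
2: R B5 → L2 hit [D]
3: R B1 → L1 miss [-]
4: W B4 → L1 miss [D]
5: W B4 → L1 hit [D]
6: W B3 → L0 miss [D]
7: R B1 → L1 miss wb→B4 [-]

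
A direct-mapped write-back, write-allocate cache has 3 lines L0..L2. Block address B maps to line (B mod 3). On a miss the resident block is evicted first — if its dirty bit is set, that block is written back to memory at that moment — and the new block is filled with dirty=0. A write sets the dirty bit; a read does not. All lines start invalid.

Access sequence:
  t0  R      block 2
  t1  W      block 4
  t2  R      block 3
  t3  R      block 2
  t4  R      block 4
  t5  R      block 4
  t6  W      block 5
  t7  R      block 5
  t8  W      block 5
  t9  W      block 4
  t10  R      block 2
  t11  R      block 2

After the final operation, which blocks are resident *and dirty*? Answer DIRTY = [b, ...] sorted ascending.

DIRTY = [4]

0: R B2 -> L2 miss  d=-]
1: W B4 -> L1 miss  d=D]
2: R B3 -> L0 miss  d=-]
3: R B2 -> L2 hit  d=-]
4: R B4 -> L1 hit  d=D]
5: R B4 -> L1 hit  d=D]
6: W B5 -> L2 miss  d=D]
7: R B5 -> L2 hit  d=D]
8: W B5 -> L2 hit  d=D]
9: W B4 -> L1 hit  d=D]
10: R B2 -> L2 miss wb->B5  d=-]
11: R B2 -> L2 hit  d=-]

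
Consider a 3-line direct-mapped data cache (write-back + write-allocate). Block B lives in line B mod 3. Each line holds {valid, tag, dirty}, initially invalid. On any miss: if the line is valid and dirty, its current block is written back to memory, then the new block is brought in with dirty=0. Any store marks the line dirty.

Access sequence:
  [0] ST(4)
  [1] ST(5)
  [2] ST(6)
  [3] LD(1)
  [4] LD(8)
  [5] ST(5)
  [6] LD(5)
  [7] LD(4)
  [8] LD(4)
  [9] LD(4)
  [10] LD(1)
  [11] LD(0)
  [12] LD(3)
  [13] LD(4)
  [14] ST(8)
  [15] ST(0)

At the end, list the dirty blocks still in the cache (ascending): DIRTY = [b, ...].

DIRTY = [0, 8]

0: W B4 → L1 miss [D]
1: W B5 → L2 miss [D]
2: W B6 → L0 miss [D]
3: R B1 → L1 miss wb→B4 [-]
4: R B8 → L2 miss wb→B5 [-]
5: W B5 → L2 miss [D]
6: R B5 → L2 hit [D]
7: R B4 → L1 miss [-]
8: R B4 → L1 hit [-]
9: R B4 → L1 hit [-]
10: R B1 → L1 miss [-]
11: R B0 → L0 miss wb→B6 [-]
12: R B3 → L0 miss [-]
13: R B4 → L1 miss [-]
14: W B8 → L2 miss wb→B5 [D]
15: W B0 → L0 miss [D]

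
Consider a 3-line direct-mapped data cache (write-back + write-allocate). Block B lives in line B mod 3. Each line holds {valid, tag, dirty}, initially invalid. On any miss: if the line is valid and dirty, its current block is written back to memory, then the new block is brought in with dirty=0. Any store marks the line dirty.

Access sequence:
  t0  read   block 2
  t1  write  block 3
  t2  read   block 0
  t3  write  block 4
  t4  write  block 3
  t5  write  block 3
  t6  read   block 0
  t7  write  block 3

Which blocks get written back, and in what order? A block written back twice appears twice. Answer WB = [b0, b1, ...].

0: R B2 → L2 miss [-]
1: W B3 → L0 miss [D]
2: R B0 → L0 miss wb→B3 [-]
3: W B4 → L1 miss [D]
4: W B3 → L0 miss [D]
5: W B3 → L0 hit [D]
6: R B0 → L0 miss wb→B3 [-]
7: W B3 → L0 miss [D]

WB = [3, 3]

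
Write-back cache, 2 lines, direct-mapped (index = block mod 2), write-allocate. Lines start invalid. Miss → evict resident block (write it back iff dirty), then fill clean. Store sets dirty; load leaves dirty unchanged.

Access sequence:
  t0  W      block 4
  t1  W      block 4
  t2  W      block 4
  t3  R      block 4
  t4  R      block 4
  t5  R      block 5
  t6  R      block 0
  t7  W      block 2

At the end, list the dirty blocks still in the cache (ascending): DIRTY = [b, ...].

  0 | W B4 → L0 miss [D]
  1 | W B4 → L0 hit [D]
  2 | W B4 → L0 hit [D]
  3 | R B4 → L0 hit [D]
  4 | R B4 → L0 hit [D]
  5 | R B5 → L1 miss [-]
  6 | R B0 → L0 miss wb→B4 [-]
  7 | W B2 → L0 miss [D]

DIRTY = [2]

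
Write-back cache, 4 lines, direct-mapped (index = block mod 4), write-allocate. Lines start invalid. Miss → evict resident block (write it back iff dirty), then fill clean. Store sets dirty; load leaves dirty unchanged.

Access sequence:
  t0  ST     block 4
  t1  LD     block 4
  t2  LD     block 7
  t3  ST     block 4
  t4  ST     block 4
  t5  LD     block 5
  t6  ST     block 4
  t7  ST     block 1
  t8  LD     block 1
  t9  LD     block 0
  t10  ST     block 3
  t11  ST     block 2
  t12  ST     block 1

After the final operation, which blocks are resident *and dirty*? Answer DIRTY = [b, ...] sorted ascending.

0: W B4 -> L0 miss  d=D]
1: R B4 -> L0 hit  d=D]
2: R B7 -> L3 miss  d=-]
3: W B4 -> L0 hit  d=D]
4: W B4 -> L0 hit  d=D]
5: R B5 -> L1 miss  d=-]
6: W B4 -> L0 hit  d=D]
7: W B1 -> L1 miss  d=D]
8: R B1 -> L1 hit  d=D]
9: R B0 -> L0 miss wb->B4  d=-]
10: W B3 -> L3 miss  d=D]
11: W B2 -> L2 miss  d=D]
12: W B1 -> L1 hit  d=D]

DIRTY = [1, 2, 3]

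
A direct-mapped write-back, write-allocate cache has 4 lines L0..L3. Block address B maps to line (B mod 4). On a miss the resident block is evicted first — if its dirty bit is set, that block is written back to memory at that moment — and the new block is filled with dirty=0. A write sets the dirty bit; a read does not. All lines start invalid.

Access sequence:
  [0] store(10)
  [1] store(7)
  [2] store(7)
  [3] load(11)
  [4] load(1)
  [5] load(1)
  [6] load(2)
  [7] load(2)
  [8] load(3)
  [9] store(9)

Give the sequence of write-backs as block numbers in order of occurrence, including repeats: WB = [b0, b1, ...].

0: W B10 -> L2 miss  d=D]
1: W B7 -> L3 miss  d=D]
2: W B7 -> L3 hit  d=D]
3: R B11 -> L3 miss wb->B7  d=-]
4: R B1 -> L1 miss  d=-]
5: R B1 -> L1 hit  d=-]
6: R B2 -> L2 miss wb->B10  d=-]
7: R B2 -> L2 hit  d=-]
8: R B3 -> L3 miss  d=-]
9: W B9 -> L1 miss  d=D]

WB = [7, 10]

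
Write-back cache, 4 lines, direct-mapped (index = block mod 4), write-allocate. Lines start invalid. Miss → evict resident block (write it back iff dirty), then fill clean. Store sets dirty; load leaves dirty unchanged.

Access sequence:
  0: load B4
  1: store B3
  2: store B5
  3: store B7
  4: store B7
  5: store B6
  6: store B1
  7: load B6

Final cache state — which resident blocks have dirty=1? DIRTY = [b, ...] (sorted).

  0 | R B4 → L0 miss [-]
  1 | W B3 → L3 miss [D]
  2 | W B5 → L1 miss [D]
  3 | W B7 → L3 miss wb→B3 [D]
  4 | W B7 → L3 hit [D]
  5 | W B6 → L2 miss [D]
  6 | W B1 → L1 miss wb→B5 [D]
  7 | R B6 → L2 hit [D]

DIRTY = [1, 6, 7]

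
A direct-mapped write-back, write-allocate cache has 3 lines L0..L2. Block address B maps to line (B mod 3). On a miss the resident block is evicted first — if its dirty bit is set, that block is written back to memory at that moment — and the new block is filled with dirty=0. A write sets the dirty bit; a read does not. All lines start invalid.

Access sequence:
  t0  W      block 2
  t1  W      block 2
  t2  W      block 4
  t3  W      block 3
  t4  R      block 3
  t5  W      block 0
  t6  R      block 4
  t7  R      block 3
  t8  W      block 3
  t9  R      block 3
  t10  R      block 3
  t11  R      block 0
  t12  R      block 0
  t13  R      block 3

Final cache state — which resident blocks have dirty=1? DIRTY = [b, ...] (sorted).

0: W B2 -> L2 miss  d=D]
1: W B2 -> L2 hit  d=D]
2: W B4 -> L1 miss  d=D]
3: W B3 -> L0 miss  d=D]
4: R B3 -> L0 hit  d=D]
5: W B0 -> L0 miss wb->B3  d=D]
6: R B4 -> L1 hit  d=D]
7: R B3 -> L0 miss wb->B0  d=-]
8: W B3 -> L0 hit  d=D]
9: R B3 -> L0 hit  d=D]
10: R B3 -> L0 hit  d=D]
11: R B0 -> L0 miss wb->B3  d=-]
12: R B0 -> L0 hit  d=-]
13: R B3 -> L0 miss  d=-]

DIRTY = [2, 4]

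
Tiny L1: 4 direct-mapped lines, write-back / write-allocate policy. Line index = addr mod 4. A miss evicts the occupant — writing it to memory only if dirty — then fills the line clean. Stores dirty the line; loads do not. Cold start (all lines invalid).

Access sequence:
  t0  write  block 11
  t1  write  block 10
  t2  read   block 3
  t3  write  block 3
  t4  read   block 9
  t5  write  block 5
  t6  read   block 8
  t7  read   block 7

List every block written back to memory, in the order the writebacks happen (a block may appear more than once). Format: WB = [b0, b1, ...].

  0 | W B11 → L3 miss [D]
  1 | W B10 → L2 miss [D]
  2 | R B3 → L3 miss wb→B11 [-]
  3 | W B3 → L3 hit [D]
  4 | R B9 → L1 miss [-]
  5 | W B5 → L1 miss [D]
  6 | R B8 → L0 miss [-]
  7 | R B7 → L3 miss wb→B3 [-]

WB = [11, 3]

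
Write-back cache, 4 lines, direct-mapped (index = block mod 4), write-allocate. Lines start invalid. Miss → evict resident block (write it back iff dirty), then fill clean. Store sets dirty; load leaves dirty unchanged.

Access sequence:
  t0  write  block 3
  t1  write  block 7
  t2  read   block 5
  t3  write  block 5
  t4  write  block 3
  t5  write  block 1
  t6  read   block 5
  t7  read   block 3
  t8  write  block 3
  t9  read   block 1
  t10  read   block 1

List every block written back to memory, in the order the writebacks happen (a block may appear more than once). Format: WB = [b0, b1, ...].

WB = [3, 7, 5, 1]

0: W B3 → L3 miss [D]
1: W B7 → L3 miss wb→B3 [D]
2: R B5 → L1 miss [-]
3: W B5 → L1 hit [D]
4: W B3 → L3 miss wb→B7 [D]
5: W B1 → L1 miss wb→B5 [D]
6: R B5 → L1 miss wb→B1 [-]
7: R B3 → L3 hit [D]
8: W B3 → L3 hit [D]
9: R B1 → L1 miss [-]
10: R B1 → L1 hit [-]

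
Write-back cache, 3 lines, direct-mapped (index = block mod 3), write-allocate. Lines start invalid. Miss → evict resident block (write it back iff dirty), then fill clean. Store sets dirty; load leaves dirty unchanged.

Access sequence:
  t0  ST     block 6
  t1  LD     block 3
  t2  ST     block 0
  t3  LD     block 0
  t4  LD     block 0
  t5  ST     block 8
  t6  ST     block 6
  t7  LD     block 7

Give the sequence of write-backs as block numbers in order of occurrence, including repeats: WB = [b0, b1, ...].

  0 | W B6 → L0 miss [D]
  1 | R B3 → L0 miss wb→B6 [-]
  2 | W B0 → L0 miss [D]
  3 | R B0 → L0 hit [D]
  4 | R B0 → L0 hit [D]
  5 | W B8 → L2 miss [D]
  6 | W B6 → L0 miss wb→B0 [D]
  7 | R B7 → L1 miss [-]

WB = [6, 0]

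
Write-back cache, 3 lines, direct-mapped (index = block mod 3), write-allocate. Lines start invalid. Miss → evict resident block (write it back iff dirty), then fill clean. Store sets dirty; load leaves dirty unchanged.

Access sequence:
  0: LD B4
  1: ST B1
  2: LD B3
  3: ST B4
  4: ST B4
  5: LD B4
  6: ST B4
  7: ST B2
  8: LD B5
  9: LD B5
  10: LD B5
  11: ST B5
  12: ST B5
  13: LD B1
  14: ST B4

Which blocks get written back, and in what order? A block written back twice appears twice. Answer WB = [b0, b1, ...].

0: R B4 -> L1 miss  d=-]
1: W B1 -> L1 miss  d=D]
2: R B3 -> L0 miss  d=-]
3: W B4 -> L1 miss wb->B1  d=D]
4: W B4 -> L1 hit  d=D]
5: R B4 -> L1 hit  d=D]
6: W B4 -> L1 hit  d=D]
7: W B2 -> L2 miss  d=D]
8: R B5 -> L2 miss wb->B2  d=-]
9: R B5 -> L2 hit  d=-]
10: R B5 -> L2 hit  d=-]
11: W B5 -> L2 hit  d=D]
12: W B5 -> L2 hit  d=D]
13: R B1 -> L1 miss wb->B4  d=-]
14: W B4 -> L1 miss  d=D]

WB = [1, 2, 4]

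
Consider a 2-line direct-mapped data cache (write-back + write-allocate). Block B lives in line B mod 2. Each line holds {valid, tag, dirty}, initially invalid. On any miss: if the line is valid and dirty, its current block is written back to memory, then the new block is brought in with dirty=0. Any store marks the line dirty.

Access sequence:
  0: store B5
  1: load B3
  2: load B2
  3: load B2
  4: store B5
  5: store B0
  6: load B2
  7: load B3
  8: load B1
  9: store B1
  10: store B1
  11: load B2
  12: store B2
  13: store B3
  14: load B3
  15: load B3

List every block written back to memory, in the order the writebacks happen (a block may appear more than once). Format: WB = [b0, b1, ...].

0: W B5 → L1 miss [D]
1: R B3 → L1 miss wb→B5 [-]
2: R B2 → L0 miss [-]
3: R B2 → L0 hit [-]
4: W B5 → L1 miss [D]
5: W B0 → L0 miss [D]
6: R B2 → L0 miss wb→B0 [-]
7: R B3 → L1 miss wb→B5 [-]
8: R B1 → L1 miss [-]
9: W B1 → L1 hit [D]
10: W B1 → L1 hit [D]
11: R B2 → L0 hit [-]
12: W B2 → L0 hit [D]
13: W B3 → L1 miss wb→B1 [D]
14: R B3 → L1 hit [D]
15: R B3 → L1 hit [D]

WB = [5, 0, 5, 1]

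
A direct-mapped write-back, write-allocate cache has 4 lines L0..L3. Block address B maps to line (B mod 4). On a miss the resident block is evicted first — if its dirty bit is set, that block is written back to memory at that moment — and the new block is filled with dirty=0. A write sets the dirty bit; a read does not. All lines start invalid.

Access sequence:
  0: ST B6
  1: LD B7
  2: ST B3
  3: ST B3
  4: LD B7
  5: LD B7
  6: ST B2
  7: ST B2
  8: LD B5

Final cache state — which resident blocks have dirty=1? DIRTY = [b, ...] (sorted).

DIRTY = [2]

  0 | W B6 → L2 miss [D]
  1 | R B7 → L3 miss [-]
  2 | W B3 → L3 miss [D]
  3 | W B3 → L3 hit [D]
  4 | R B7 → L3 miss wb→B3 [-]
  5 | R B7 → L3 hit [-]
  6 | W B2 → L2 miss wb→B6 [D]
  7 | W B2 → L2 hit [D]
  8 | R B5 → L1 miss [-]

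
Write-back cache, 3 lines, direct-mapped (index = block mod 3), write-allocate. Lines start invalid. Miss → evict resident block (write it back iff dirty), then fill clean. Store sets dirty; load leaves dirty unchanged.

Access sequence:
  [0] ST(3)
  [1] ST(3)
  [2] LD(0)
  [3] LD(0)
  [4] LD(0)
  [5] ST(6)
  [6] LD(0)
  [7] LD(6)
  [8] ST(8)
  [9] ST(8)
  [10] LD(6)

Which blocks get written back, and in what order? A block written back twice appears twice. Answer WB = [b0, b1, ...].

WB = [3, 6]

  0 | W B3 → L0 miss [D]
  1 | W B3 → L0 hit [D]
  2 | R B0 → L0 miss wb→B3 [-]
  3 | R B0 → L0 hit [-]
  4 | R B0 → L0 hit [-]
  5 | W B6 → L0 miss [D]
  6 | R B0 → L0 miss wb→B6 [-]
  7 | R B6 → L0 miss [-]
  8 | W B8 → L2 miss [D]
  9 | W B8 → L2 hit [D]
  10 | R B6 → L0 hit [-]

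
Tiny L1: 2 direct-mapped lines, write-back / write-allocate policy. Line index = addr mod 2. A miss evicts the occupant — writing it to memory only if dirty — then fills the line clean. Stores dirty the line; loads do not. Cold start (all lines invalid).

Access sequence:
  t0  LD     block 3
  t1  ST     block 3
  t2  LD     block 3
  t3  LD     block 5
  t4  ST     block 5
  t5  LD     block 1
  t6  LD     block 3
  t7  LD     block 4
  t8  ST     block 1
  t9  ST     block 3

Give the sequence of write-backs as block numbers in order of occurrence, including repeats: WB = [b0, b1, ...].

0: R B3 → L1 miss [-]
1: W B3 → L1 hit [D]
2: R B3 → L1 hit [D]
3: R B5 → L1 miss wb→B3 [-]
4: W B5 → L1 hit [D]
5: R B1 → L1 miss wb→B5 [-]
6: R B3 → L1 miss [-]
7: R B4 → L0 miss [-]
8: W B1 → L1 miss [D]
9: W B3 → L1 miss wb→B1 [D]

WB = [3, 5, 1]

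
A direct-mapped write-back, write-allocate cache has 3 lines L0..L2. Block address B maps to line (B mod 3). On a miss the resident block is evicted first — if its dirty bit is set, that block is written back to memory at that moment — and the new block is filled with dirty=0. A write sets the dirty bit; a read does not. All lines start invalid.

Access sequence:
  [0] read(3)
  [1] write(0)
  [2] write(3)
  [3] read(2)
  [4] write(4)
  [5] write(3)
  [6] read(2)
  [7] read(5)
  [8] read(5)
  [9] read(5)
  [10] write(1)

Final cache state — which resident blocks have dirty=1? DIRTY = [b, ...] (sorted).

DIRTY = [1, 3]

0: R B3 -> L0 miss  d=-]
1: W B0 -> L0 miss  d=D]
2: W B3 -> L0 miss wb->B0  d=D]
3: R B2 -> L2 miss  d=-]
4: W B4 -> L1 miss  d=D]
5: W B3 -> L0 hit  d=D]
6: R B2 -> L2 hit  d=-]
7: R B5 -> L2 miss  d=-]
8: R B5 -> L2 hit  d=-]
9: R B5 -> L2 hit  d=-]
10: W B1 -> L1 miss wb->B4  d=D]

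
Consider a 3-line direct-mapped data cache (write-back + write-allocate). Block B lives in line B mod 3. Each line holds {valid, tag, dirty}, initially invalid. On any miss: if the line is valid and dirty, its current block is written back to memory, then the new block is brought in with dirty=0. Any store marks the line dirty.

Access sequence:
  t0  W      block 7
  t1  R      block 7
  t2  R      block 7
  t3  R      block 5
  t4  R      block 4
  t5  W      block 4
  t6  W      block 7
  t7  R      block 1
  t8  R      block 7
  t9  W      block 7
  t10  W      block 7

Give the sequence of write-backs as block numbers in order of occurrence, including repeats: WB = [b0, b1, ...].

  0 | W B7 → L1 miss [D]
  1 | R B7 → L1 hit [D]
  2 | R B7 → L1 hit [D]
  3 | R B5 → L2 miss [-]
  4 | R B4 → L1 miss wb→B7 [-]
  5 | W B4 → L1 hit [D]
  6 | W B7 → L1 miss wb→B4 [D]
  7 | R B1 → L1 miss wb→B7 [-]
  8 | R B7 → L1 miss [-]
  9 | W B7 → L1 hit [D]
  10 | W B7 → L1 hit [D]

WB = [7, 4, 7]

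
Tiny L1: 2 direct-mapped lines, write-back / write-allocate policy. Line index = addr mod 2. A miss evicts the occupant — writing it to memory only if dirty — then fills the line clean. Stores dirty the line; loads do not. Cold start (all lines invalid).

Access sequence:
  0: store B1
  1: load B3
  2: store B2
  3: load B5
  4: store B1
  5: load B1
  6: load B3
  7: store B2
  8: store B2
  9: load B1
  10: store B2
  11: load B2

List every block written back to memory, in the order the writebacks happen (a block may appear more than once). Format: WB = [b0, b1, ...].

0: W B1 -> L1 miss  d=D]
1: R B3 -> L1 miss wb->B1  d=-]
2: W B2 -> L0 miss  d=D]
3: R B5 -> L1 miss  d=-]
4: W B1 -> L1 miss  d=D]
5: R B1 -> L1 hit  d=D]
6: R B3 -> L1 miss wb->B1  d=-]
7: W B2 -> L0 hit  d=D]
8: W B2 -> L0 hit  d=D]
9: R B1 -> L1 miss  d=-]
10: W B2 -> L0 hit  d=D]
11: R B2 -> L0 hit  d=D]

WB = [1, 1]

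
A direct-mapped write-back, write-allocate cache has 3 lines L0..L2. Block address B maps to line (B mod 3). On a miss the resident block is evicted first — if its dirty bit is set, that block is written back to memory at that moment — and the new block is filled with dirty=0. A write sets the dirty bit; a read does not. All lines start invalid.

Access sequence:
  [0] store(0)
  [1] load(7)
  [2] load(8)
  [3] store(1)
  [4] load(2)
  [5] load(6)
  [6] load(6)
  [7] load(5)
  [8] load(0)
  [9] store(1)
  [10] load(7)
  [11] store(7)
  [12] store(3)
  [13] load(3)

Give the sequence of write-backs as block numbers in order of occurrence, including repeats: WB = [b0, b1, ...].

0: W B0 → L0 miss [D]
1: R B7 → L1 miss [-]
2: R B8 → L2 miss [-]
3: W B1 → L1 miss [D]
4: R B2 → L2 miss [-]
5: R B6 → L0 miss wb→B0 [-]
6: R B6 → L0 hit [-]
7: R B5 → L2 miss [-]
8: R B0 → L0 miss [-]
9: W B1 → L1 hit [D]
10: R B7 → L1 miss wb→B1 [-]
11: W B7 → L1 hit [D]
12: W B3 → L0 miss [D]
13: R B3 → L0 hit [D]

WB = [0, 1]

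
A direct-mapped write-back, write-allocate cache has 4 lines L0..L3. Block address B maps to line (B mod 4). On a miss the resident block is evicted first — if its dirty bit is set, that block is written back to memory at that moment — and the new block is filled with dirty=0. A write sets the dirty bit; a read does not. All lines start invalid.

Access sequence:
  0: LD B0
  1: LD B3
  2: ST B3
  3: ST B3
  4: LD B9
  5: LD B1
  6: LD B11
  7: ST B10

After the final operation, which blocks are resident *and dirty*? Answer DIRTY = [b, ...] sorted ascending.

  0 | R B0 → L0 miss [-]
  1 | R B3 → L3 miss [-]
  2 | W B3 → L3 hit [D]
  3 | W B3 → L3 hit [D]
  4 | R B9 → L1 miss [-]
  5 | R B1 → L1 miss [-]
  6 | R B11 → L3 miss wb→B3 [-]
  7 | W B10 → L2 miss [D]

DIRTY = [10]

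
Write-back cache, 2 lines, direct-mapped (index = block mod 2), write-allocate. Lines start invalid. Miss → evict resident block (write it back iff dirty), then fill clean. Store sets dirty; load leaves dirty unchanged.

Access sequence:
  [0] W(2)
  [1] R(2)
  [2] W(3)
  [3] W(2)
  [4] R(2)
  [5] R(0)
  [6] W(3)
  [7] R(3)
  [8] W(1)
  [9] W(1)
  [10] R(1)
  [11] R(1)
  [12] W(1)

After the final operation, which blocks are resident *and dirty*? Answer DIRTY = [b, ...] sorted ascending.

DIRTY = [1]

0: W B2 -> L0 miss  d=D]
1: R B2 -> L0 hit  d=D]
2: W B3 -> L1 miss  d=D]
3: W B2 -> L0 hit  d=D]
4: R B2 -> L0 hit  d=D]
5: R B0 -> L0 miss wb->B2  d=-]
6: W B3 -> L1 hit  d=D]
7: R B3 -> L1 hit  d=D]
8: W B1 -> L1 miss wb->B3  d=D]
9: W B1 -> L1 hit  d=D]
10: R B1 -> L1 hit  d=D]
11: R B1 -> L1 hit  d=D]
12: W B1 -> L1 hit  d=D]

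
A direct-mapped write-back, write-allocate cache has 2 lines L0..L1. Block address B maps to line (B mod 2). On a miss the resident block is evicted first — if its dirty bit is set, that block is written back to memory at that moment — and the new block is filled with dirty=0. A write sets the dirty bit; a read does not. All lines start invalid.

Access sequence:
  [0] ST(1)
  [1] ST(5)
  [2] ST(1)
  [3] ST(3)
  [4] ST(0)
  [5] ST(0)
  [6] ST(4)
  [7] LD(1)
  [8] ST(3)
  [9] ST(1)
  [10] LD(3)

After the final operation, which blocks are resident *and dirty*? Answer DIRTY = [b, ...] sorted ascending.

0: W B1 -> L1 miss  d=D]
1: W B5 -> L1 miss wb->B1  d=D]
2: W B1 -> L1 miss wb->B5  d=D]
3: W B3 -> L1 miss wb->B1  d=D]
4: W B0 -> L0 miss  d=D]
5: W B0 -> L0 hit  d=D]
6: W B4 -> L0 miss wb->B0  d=D]
7: R B1 -> L1 miss wb->B3  d=-]
8: W B3 -> L1 miss  d=D]
9: W B1 -> L1 miss wb->B3  d=D]
10: R B3 -> L1 miss wb->B1  d=-]

DIRTY = [4]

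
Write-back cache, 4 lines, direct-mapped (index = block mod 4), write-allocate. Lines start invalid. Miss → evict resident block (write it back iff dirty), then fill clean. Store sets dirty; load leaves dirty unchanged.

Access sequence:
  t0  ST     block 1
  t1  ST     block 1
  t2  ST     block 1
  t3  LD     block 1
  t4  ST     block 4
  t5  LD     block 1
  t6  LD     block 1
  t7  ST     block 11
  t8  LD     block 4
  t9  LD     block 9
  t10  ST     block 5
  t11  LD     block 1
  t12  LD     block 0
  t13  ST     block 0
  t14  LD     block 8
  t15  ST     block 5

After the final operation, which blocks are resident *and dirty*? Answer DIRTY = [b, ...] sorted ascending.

0: W B1 → L1 miss [D]
1: W B1 → L1 hit [D]
2: W B1 → L1 hit [D]
3: R B1 → L1 hit [D]
4: W B4 → L0 miss [D]
5: R B1 → L1 hit [D]
6: R B1 → L1 hit [D]
7: W B11 → L3 miss [D]
8: R B4 → L0 hit [D]
9: R B9 → L1 miss wb→B1 [-]
10: W B5 → L1 miss [D]
11: R B1 → L1 miss wb→B5 [-]
12: R B0 → L0 miss wb→B4 [-]
13: W B0 → L0 hit [D]
14: R B8 → L0 miss wb→B0 [-]
15: W B5 → L1 miss [D]

DIRTY = [5, 11]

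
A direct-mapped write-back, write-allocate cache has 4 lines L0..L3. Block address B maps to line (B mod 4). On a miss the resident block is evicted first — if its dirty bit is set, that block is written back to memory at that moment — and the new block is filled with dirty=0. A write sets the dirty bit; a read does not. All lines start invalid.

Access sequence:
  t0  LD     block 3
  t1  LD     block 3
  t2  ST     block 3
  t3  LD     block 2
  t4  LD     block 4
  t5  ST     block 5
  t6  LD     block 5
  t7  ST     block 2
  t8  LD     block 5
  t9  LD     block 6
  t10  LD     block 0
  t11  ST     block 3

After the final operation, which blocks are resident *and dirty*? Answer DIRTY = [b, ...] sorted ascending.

0: R B3 → L3 miss [-]
1: R B3 → L3 hit [-]
2: W B3 → L3 hit [D]
3: R B2 → L2 miss [-]
4: R B4 → L0 miss [-]
5: W B5 → L1 miss [D]
6: R B5 → L1 hit [D]
7: W B2 → L2 hit [D]
8: R B5 → L1 hit [D]
9: R B6 → L2 miss wb→B2 [-]
10: R B0 → L0 miss [-]
11: W B3 → L3 hit [D]

DIRTY = [3, 5]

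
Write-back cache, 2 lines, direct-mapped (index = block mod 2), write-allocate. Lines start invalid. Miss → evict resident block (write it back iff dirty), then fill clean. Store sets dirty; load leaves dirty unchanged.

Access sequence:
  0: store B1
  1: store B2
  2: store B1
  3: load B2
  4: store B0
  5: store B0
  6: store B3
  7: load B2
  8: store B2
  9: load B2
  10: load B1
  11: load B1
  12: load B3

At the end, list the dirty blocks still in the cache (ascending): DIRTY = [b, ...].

0: W B1 -> L1 miss  d=D]
1: W B2 -> L0 miss  d=D]
2: W B1 -> L1 hit  d=D]
3: R B2 -> L0 hit  d=D]
4: W B0 -> L0 miss wb->B2  d=D]
5: W B0 -> L0 hit  d=D]
6: W B3 -> L1 miss wb->B1  d=D]
7: R B2 -> L0 miss wb->B0  d=-]
8: W B2 -> L0 hit  d=D]
9: R B2 -> L0 hit  d=D]
10: R B1 -> L1 miss wb->B3  d=-]
11: R B1 -> L1 hit  d=-]
12: R B3 -> L1 miss  d=-]

DIRTY = [2]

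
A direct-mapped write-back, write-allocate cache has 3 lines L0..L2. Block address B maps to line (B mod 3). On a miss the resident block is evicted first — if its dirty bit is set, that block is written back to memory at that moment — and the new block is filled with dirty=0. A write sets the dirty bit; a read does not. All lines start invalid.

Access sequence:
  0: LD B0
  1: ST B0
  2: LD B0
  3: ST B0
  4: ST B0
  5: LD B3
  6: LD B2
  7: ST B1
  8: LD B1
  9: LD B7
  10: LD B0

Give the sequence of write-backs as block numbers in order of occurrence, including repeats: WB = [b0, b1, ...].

WB = [0, 1]

0: R B0 -> L0 miss  d=-]
1: W B0 -> L0 hit  d=D]
2: R B0 -> L0 hit  d=D]
3: W B0 -> L0 hit  d=D]
4: W B0 -> L0 hit  d=D]
5: R B3 -> L0 miss wb->B0  d=-]
6: R B2 -> L2 miss  d=-]
7: W B1 -> L1 miss  d=D]
8: R B1 -> L1 hit  d=D]
9: R B7 -> L1 miss wb->B1  d=-]
10: R B0 -> L0 miss  d=-]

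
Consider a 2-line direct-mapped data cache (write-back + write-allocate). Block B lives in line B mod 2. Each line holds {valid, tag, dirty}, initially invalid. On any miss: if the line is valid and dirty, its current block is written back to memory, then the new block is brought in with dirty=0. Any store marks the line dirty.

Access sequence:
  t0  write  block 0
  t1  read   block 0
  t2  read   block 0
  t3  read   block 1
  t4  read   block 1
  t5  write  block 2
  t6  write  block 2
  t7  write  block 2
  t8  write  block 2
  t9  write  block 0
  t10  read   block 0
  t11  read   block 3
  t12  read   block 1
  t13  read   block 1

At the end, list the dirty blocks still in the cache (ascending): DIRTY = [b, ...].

DIRTY = [0]

0: W B0 → L0 miss [D]
1: R B0 → L0 hit [D]
2: R B0 → L0 hit [D]
3: R B1 → L1 miss [-]
4: R B1 → L1 hit [-]
5: W B2 → L0 miss wb→B0 [D]
6: W B2 → L0 hit [D]
7: W B2 → L0 hit [D]
8: W B2 → L0 hit [D]
9: W B0 → L0 miss wb→B2 [D]
10: R B0 → L0 hit [D]
11: R B3 → L1 miss [-]
12: R B1 → L1 miss [-]
13: R B1 → L1 hit [-]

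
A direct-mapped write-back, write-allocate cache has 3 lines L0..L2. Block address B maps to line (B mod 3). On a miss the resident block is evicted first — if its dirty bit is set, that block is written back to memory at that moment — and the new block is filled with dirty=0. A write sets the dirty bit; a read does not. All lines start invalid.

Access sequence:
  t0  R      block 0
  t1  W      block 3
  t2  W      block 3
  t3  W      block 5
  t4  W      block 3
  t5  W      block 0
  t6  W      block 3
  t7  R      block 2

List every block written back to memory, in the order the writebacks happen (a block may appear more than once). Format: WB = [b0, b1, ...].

WB = [3, 0, 5]

0: R B0 -> L0 miss  d=-]
1: W B3 -> L0 miss  d=D]
2: W B3 -> L0 hit  d=D]
3: W B5 -> L2 miss  d=D]
4: W B3 -> L0 hit  d=D]
5: W B0 -> L0 miss wb->B3  d=D]
6: W B3 -> L0 miss wb->B0  d=D]
7: R B2 -> L2 miss wb->B5  d=-]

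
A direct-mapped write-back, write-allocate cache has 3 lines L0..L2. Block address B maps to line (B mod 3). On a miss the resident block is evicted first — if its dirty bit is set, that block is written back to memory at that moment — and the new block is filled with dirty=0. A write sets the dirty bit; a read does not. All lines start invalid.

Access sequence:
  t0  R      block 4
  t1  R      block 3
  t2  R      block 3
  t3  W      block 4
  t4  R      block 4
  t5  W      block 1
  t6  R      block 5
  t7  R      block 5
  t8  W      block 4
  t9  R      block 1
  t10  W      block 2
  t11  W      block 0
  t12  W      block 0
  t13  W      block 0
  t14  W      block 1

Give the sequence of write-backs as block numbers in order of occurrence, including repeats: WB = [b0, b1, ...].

0: R B4 -> L1 miss  d=-]
1: R B3 -> L0 miss  d=-]
2: R B3 -> L0 hit  d=-]
3: W B4 -> L1 hit  d=D]
4: R B4 -> L1 hit  d=D]
5: W B1 -> L1 miss wb->B4  d=D]
6: R B5 -> L2 miss  d=-]
7: R B5 -> L2 hit  d=-]
8: W B4 -> L1 miss wb->B1  d=D]
9: R B1 -> L1 miss wb->B4  d=-]
10: W B2 -> L2 miss  d=D]
11: W B0 -> L0 miss  d=D]
12: W B0 -> L0 hit  d=D]
13: W B0 -> L0 hit  d=D]
14: W B1 -> L1 hit  d=D]

WB = [4, 1, 4]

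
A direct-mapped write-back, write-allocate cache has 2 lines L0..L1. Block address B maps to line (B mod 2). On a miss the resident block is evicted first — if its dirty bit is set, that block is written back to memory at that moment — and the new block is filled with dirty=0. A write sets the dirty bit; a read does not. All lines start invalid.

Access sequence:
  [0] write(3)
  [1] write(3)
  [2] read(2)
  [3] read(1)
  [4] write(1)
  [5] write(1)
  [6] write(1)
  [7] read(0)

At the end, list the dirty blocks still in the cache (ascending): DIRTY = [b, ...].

0: W B3 -> L1 miss  d=D]
1: W B3 -> L1 hit  d=D]
2: R B2 -> L0 miss  d=-]
3: R B1 -> L1 miss wb->B3  d=-]
4: W B1 -> L1 hit  d=D]
5: W B1 -> L1 hit  d=D]
6: W B1 -> L1 hit  d=D]
7: R B0 -> L0 miss  d=-]

DIRTY = [1]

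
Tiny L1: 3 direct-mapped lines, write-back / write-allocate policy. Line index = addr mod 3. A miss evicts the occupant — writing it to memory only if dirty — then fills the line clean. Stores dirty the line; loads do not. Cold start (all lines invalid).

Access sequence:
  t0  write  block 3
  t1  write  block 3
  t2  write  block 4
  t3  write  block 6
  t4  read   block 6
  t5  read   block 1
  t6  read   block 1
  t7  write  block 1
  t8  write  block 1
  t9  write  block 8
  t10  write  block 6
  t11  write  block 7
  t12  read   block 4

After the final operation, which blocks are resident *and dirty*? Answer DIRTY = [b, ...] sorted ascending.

DIRTY = [6, 8]

  0 | W B3 → L0 miss [D]
  1 | W B3 → L0 hit [D]
  2 | W B4 → L1 miss [D]
  3 | W B6 → L0 miss wb→B3 [D]
  4 | R B6 → L0 hit [D]
  5 | R B1 → L1 miss wb→B4 [-]
  6 | R B1 → L1 hit [-]
  7 | W B1 → L1 hit [D]
  8 | W B1 → L1 hit [D]
  9 | W B8 → L2 miss [D]
  10 | W B6 → L0 hit [D]
  11 | W B7 → L1 miss wb→B1 [D]
  12 | R B4 → L1 miss wb→B7 [-]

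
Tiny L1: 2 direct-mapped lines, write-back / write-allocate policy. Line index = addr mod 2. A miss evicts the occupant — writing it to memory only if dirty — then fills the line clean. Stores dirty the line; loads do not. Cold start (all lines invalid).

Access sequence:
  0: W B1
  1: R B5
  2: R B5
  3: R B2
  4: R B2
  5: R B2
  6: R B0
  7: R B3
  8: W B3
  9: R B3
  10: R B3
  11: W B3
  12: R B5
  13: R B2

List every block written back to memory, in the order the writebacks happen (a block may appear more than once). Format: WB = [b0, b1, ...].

WB = [1, 3]

0: W B1 -> L1 miss  d=D]
1: R B5 -> L1 miss wb->B1  d=-]
2: R B5 -> L1 hit  d=-]
3: R B2 -> L0 miss  d=-]
4: R B2 -> L0 hit  d=-]
5: R B2 -> L0 hit  d=-]
6: R B0 -> L0 miss  d=-]
7: R B3 -> L1 miss  d=-]
8: W B3 -> L1 hit  d=D]
9: R B3 -> L1 hit  d=D]
10: R B3 -> L1 hit  d=D]
11: W B3 -> L1 hit  d=D]
12: R B5 -> L1 miss wb->B3  d=-]
13: R B2 -> L0 miss  d=-]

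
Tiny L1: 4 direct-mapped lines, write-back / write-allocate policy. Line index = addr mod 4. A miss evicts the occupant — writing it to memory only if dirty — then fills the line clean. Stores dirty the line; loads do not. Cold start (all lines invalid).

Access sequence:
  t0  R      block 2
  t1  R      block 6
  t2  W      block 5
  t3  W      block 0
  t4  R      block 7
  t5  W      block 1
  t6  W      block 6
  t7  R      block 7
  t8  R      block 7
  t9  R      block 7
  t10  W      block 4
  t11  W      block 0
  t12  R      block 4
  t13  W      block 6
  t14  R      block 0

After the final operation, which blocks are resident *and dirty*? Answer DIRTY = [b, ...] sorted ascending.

DIRTY = [1, 6]

0: R B2 -> L2 miss  d=-]
1: R B6 -> L2 miss  d=-]
2: W B5 -> L1 miss  d=D]
3: W B0 -> L0 miss  d=D]
4: R B7 -> L3 miss  d=-]
5: W B1 -> L1 miss wb->B5  d=D]
6: W B6 -> L2 hit  d=D]
7: R B7 -> L3 hit  d=-]
8: R B7 -> L3 hit  d=-]
9: R B7 -> L3 hit  d=-]
10: W B4 -> L0 miss wb->B0  d=D]
11: W B0 -> L0 miss wb->B4  d=D]
12: R B4 -> L0 miss wb->B0  d=-]
13: W B6 -> L2 hit  d=D]
14: R B0 -> L0 miss  d=-]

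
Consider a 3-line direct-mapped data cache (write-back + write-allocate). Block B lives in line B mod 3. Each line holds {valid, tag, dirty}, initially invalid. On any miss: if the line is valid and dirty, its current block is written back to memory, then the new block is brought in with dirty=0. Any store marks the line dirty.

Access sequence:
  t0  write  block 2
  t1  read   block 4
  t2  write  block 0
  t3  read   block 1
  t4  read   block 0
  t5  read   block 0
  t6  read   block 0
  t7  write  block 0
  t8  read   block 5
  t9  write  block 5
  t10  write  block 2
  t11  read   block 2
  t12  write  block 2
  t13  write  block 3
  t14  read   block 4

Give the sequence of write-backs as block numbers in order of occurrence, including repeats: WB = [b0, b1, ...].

0: W B2 → L2 miss [D]
1: R B4 → L1 miss [-]
2: W B0 → L0 miss [D]
3: R B1 → L1 miss [-]
4: R B0 → L0 hit [D]
5: R B0 → L0 hit [D]
6: R B0 → L0 hit [D]
7: W B0 → L0 hit [D]
8: R B5 → L2 miss wb→B2 [-]
9: W B5 → L2 hit [D]
10: W B2 → L2 miss wb→B5 [D]
11: R B2 → L2 hit [D]
12: W B2 → L2 hit [D]
13: W B3 → L0 miss wb→B0 [D]
14: R B4 → L1 miss [-]

WB = [2, 5, 0]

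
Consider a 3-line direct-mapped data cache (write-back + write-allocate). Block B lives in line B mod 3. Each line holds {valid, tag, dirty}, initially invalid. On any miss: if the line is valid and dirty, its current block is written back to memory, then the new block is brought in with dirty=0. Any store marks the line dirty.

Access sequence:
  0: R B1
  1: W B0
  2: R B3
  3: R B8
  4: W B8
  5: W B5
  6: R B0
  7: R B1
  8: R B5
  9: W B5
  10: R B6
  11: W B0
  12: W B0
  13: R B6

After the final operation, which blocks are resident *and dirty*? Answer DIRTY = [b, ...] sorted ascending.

  0 | R B1 → L1 miss [-]
  1 | W B0 → L0 miss [D]
  2 | R B3 → L0 miss wb→B0 [-]
  3 | R B8 → L2 miss [-]
  4 | W B8 → L2 hit [D]
  5 | W B5 → L2 miss wb→B8 [D]
  6 | R B0 → L0 miss [-]
  7 | R B1 → L1 hit [-]
  8 | R B5 → L2 hit [D]
  9 | W B5 → L2 hit [D]
  10 | R B6 → L0 miss [-]
  11 | W B0 → L0 miss [D]
  12 | W B0 → L0 hit [D]
  13 | R B6 → L0 miss wb→B0 [-]

DIRTY = [5]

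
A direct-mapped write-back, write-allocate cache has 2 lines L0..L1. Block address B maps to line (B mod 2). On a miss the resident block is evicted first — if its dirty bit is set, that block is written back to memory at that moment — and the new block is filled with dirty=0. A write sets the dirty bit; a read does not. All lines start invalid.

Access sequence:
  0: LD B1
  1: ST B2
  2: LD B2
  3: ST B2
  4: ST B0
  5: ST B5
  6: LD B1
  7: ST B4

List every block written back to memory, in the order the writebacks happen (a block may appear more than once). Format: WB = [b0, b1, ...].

0: R B1 → L1 miss [-]
1: W B2 → L0 miss [D]
2: R B2 → L0 hit [D]
3: W B2 → L0 hit [D]
4: W B0 → L0 miss wb→B2 [D]
5: W B5 → L1 miss [D]
6: R B1 → L1 miss wb→B5 [-]
7: W B4 → L0 miss wb→B0 [D]

WB = [2, 5, 0]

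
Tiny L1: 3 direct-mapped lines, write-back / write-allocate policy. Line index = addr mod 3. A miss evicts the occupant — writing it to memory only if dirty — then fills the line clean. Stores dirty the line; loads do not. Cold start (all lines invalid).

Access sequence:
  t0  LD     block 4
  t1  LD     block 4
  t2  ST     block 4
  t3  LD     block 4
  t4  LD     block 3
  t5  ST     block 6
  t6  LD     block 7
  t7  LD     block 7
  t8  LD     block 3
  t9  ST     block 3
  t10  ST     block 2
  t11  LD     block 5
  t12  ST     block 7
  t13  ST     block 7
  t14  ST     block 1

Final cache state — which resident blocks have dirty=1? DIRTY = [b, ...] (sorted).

0: R B4 → L1 miss [-]
1: R B4 → L1 hit [-]
2: W B4 → L1 hit [D]
3: R B4 → L1 hit [D]
4: R B3 → L0 miss [-]
5: W B6 → L0 miss [D]
6: R B7 → L1 miss wb→B4 [-]
7: R B7 → L1 hit [-]
8: R B3 → L0 miss wb→B6 [-]
9: W B3 → L0 hit [D]
10: W B2 → L2 miss [D]
11: R B5 → L2 miss wb→B2 [-]
12: W B7 → L1 hit [D]
13: W B7 → L1 hit [D]
14: W B1 → L1 miss wb→B7 [D]

DIRTY = [1, 3]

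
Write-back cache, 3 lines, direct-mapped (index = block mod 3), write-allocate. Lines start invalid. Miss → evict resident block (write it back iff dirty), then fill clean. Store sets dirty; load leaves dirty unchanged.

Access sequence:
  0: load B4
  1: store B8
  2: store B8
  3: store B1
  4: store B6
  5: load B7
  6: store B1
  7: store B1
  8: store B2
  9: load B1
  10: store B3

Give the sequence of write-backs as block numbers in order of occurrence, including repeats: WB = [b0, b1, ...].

WB = [1, 8, 6]

0: R B4 -> L1 miss  d=-]
1: W B8 -> L2 miss  d=D]
2: W B8 -> L2 hit  d=D]
3: W B1 -> L1 miss  d=D]
4: W B6 -> L0 miss  d=D]
5: R B7 -> L1 miss wb->B1  d=-]
6: W B1 -> L1 miss  d=D]
7: W B1 -> L1 hit  d=D]
8: W B2 -> L2 miss wb->B8  d=D]
9: R B1 -> L1 hit  d=D]
10: W B3 -> L0 miss wb->B6  d=D]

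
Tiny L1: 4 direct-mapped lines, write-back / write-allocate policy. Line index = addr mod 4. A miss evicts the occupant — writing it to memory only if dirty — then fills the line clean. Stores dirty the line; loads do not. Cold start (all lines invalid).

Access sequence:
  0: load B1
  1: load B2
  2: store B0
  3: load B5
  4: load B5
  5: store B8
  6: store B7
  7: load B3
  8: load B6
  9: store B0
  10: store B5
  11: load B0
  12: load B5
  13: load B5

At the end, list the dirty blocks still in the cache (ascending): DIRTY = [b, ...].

0: R B1 -> L1 miss  d=-]
1: R B2 -> L2 miss  d=-]
2: W B0 -> L0 miss  d=D]
3: R B5 -> L1 miss  d=-]
4: R B5 -> L1 hit  d=-]
5: W B8 -> L0 miss wb->B0  d=D]
6: W B7 -> L3 miss  d=D]
7: R B3 -> L3 miss wb->B7  d=-]
8: R B6 -> L2 miss  d=-]
9: W B0 -> L0 miss wb->B8  d=D]
10: W B5 -> L1 hit  d=D]
11: R B0 -> L0 hit  d=D]
12: R B5 -> L1 hit  d=D]
13: R B5 -> L1 hit  d=D]

DIRTY = [0, 5]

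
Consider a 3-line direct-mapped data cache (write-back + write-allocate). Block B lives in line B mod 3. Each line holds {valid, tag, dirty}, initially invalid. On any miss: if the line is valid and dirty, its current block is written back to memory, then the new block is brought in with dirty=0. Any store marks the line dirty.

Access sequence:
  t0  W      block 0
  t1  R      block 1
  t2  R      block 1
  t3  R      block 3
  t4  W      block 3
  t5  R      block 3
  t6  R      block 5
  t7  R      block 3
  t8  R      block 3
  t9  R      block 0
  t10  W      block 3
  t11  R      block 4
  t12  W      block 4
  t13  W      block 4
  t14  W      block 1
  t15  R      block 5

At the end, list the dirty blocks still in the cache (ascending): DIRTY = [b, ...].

0: W B0 → L0 miss [D]
1: R B1 → L1 miss [-]
2: R B1 → L1 hit [-]
3: R B3 → L0 miss wb→B0 [-]
4: W B3 → L0 hit [D]
5: R B3 → L0 hit [D]
6: R B5 → L2 miss [-]
7: R B3 → L0 hit [D]
8: R B3 → L0 hit [D]
9: R B0 → L0 miss wb→B3 [-]
10: W B3 → L0 miss [D]
11: R B4 → L1 miss [-]
12: W B4 → L1 hit [D]
13: W B4 → L1 hit [D]
14: W B1 → L1 miss wb→B4 [D]
15: R B5 → L2 hit [-]

DIRTY = [1, 3]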